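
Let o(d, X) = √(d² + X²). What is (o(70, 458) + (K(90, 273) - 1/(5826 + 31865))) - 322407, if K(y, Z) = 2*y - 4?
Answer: -12145208622/37691 + 2*√53666 ≈ -3.2177e+5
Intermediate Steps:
K(y, Z) = -4 + 2*y
o(d, X) = √(X² + d²)
(o(70, 458) + (K(90, 273) - 1/(5826 + 31865))) - 322407 = (√(458² + 70²) + ((-4 + 2*90) - 1/(5826 + 31865))) - 322407 = (√(209764 + 4900) + ((-4 + 180) - 1/37691)) - 322407 = (√214664 + (176 - 1*1/37691)) - 322407 = (2*√53666 + (176 - 1/37691)) - 322407 = (2*√53666 + 6633615/37691) - 322407 = (6633615/37691 + 2*√53666) - 322407 = -12145208622/37691 + 2*√53666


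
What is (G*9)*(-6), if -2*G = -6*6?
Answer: -972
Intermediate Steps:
G = 18 (G = -(-1)*6*6/2 = -(-1)*36/2 = -½*(-36) = 18)
(G*9)*(-6) = (18*9)*(-6) = 162*(-6) = -972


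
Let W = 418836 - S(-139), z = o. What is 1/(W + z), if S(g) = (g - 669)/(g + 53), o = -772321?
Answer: -43/15200259 ≈ -2.8289e-6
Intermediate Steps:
z = -772321
S(g) = (-669 + g)/(53 + g)
W = 18009544/43 (W = 418836 - (-669 - 139)/(53 - 139) = 418836 - (-808)/(-86) = 418836 - (-1)*(-808)/86 = 418836 - 1*404/43 = 418836 - 404/43 = 18009544/43 ≈ 4.1883e+5)
1/(W + z) = 1/(18009544/43 - 772321) = 1/(-15200259/43) = -43/15200259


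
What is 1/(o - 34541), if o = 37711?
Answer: 1/3170 ≈ 0.00031546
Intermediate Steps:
1/(o - 34541) = 1/(37711 - 34541) = 1/3170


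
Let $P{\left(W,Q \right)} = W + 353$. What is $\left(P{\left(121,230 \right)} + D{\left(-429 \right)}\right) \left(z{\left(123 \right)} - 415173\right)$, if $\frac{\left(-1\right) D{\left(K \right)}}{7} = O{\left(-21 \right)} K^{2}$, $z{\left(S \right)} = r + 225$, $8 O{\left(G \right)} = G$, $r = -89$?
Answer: $- \frac{11229996024303}{8} \approx -1.4037 \cdot 10^{12}$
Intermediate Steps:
$P{\left(W,Q \right)} = 353 + W$
$O{\left(G \right)} = \frac{G}{8}$
$z{\left(S \right)} = 136$ ($z{\left(S \right)} = -89 + 225 = 136$)
$D{\left(K \right)} = \frac{147 K^{2}}{8}$ ($D{\left(K \right)} = - 7 \cdot \frac{1}{8} \left(-21\right) K^{2} = - 7 \left(- \frac{21 K^{2}}{8}\right) = \frac{147 K^{2}}{8}$)
$\left(P{\left(121,230 \right)} + D{\left(-429 \right)}\right) \left(z{\left(123 \right)} - 415173\right) = \left(\left(353 + 121\right) + \frac{147 \left(-429\right)^{2}}{8}\right) \left(136 - 415173\right) = \left(474 + \frac{147}{8} \cdot 184041\right) \left(-415037\right) = \left(474 + \frac{27054027}{8}\right) \left(-415037\right) = \frac{27057819}{8} \left(-415037\right) = - \frac{11229996024303}{8}$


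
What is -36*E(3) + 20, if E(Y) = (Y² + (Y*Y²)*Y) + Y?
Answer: -3328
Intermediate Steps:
E(Y) = Y + Y² + Y⁴ (E(Y) = (Y² + Y³*Y) + Y = (Y² + Y⁴) + Y = Y + Y² + Y⁴)
-36*E(3) + 20 = -108*(1 + 3 + 3³) + 20 = -108*(1 + 3 + 27) + 20 = -108*31 + 20 = -36*93 + 20 = -3348 + 20 = -3328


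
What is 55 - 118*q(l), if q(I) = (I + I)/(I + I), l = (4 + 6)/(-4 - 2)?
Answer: -63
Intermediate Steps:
l = -5/3 (l = 10/(-6) = 10*(-1/6) = -5/3 ≈ -1.6667)
q(I) = 1 (q(I) = (2*I)/((2*I)) = (2*I)*(1/(2*I)) = 1)
55 - 118*q(l) = 55 - 118*1 = 55 - 118 = -63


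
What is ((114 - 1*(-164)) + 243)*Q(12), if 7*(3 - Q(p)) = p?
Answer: 4689/7 ≈ 669.86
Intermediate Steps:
Q(p) = 3 - p/7
((114 - 1*(-164)) + 243)*Q(12) = ((114 - 1*(-164)) + 243)*(3 - ⅐*12) = ((114 + 164) + 243)*(3 - 12/7) = (278 + 243)*(9/7) = 521*(9/7) = 4689/7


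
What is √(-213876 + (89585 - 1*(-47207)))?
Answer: 2*I*√19271 ≈ 277.64*I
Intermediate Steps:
√(-213876 + (89585 - 1*(-47207))) = √(-213876 + (89585 + 47207)) = √(-213876 + 136792) = √(-77084) = 2*I*√19271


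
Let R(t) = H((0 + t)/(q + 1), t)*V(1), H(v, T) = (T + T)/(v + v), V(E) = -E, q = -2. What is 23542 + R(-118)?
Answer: 23543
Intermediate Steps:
H(v, T) = T/v (H(v, T) = (2*T)/((2*v)) = (2*T)*(1/(2*v)) = T/v)
R(t) = 1 (R(t) = (t/(((0 + t)/(-2 + 1))))*(-1*1) = (t/((t/(-1))))*(-1) = (t/((t*(-1))))*(-1) = (t/((-t)))*(-1) = (t*(-1/t))*(-1) = -1*(-1) = 1)
23542 + R(-118) = 23542 + 1 = 23543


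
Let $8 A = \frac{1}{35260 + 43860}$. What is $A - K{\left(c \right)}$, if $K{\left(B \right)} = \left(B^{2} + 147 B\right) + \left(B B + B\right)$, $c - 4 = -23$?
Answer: $\frac{1322886401}{632960} \approx 2090.0$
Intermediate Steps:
$c = -19$ ($c = 4 - 23 = -19$)
$K{\left(B \right)} = 2 B^{2} + 148 B$ ($K{\left(B \right)} = \left(B^{2} + 147 B\right) + \left(B^{2} + B\right) = \left(B^{2} + 147 B\right) + \left(B + B^{2}\right) = 2 B^{2} + 148 B$)
$A = \frac{1}{632960}$ ($A = \frac{1}{8 \left(35260 + 43860\right)} = \frac{1}{8 \cdot 79120} = \frac{1}{8} \cdot \frac{1}{79120} = \frac{1}{632960} \approx 1.5799 \cdot 10^{-6}$)
$A - K{\left(c \right)} = \frac{1}{632960} - 2 \left(-19\right) \left(74 - 19\right) = \frac{1}{632960} - 2 \left(-19\right) 55 = \frac{1}{632960} - -2090 = \frac{1}{632960} + 2090 = \frac{1322886401}{632960}$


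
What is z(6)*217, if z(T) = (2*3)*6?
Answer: 7812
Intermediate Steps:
z(T) = 36 (z(T) = 6*6 = 36)
z(6)*217 = 36*217 = 7812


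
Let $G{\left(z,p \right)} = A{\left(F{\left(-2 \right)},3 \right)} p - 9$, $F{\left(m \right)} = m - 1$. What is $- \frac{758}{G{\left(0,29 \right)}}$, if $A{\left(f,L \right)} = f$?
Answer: $\frac{379}{48} \approx 7.8958$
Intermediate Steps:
$F{\left(m \right)} = -1 + m$
$G{\left(z,p \right)} = -9 - 3 p$ ($G{\left(z,p \right)} = \left(-1 - 2\right) p - 9 = - 3 p - 9 = -9 - 3 p$)
$- \frac{758}{G{\left(0,29 \right)}} = - \frac{758}{-9 - 87} = - \frac{758}{-96} = \left(-758\right) \left(- \frac{1}{96}\right) = \frac{379}{48}$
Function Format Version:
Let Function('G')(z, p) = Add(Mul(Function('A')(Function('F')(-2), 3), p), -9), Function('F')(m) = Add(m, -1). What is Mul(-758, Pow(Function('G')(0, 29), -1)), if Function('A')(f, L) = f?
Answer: Rational(379, 48) ≈ 7.8958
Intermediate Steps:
Function('F')(m) = Add(-1, m)
Function('G')(z, p) = Add(-9, Mul(-3, p)) (Function('G')(z, p) = Add(Mul(Add(-1, -2), p), -9) = Add(Mul(-3, p), -9) = Add(-9, Mul(-3, p)))
Mul(-758, Pow(Function('G')(0, 29), -1)) = Mul(-758, Pow(Add(-9, Mul(-3, 29)), -1)) = Mul(-758, Pow(Add(-9, -87), -1)) = Mul(-758, Pow(-96, -1)) = Mul(-758, Rational(-1, 96)) = Rational(379, 48)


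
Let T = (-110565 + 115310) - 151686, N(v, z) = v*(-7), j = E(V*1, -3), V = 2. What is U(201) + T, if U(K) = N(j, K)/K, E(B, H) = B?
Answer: -29535155/201 ≈ -1.4694e+5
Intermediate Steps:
j = 2 (j = 2*1 = 2)
N(v, z) = -7*v
U(K) = -14/K (U(K) = (-7*2)/K = -14/K)
T = -146941 (T = 4745 - 151686 = -146941)
U(201) + T = -14/201 - 146941 = -29535155/201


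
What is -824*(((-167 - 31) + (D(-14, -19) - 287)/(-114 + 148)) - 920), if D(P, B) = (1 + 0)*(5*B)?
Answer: 15818328/17 ≈ 9.3049e+5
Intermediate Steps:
D(P, B) = 5*B (D(P, B) = 1*(5*B) = 5*B)
-824*(((-167 - 31) + (D(-14, -19) - 287)/(-114 + 148)) - 920) = -824*(((-167 - 31) + (5*(-19) - 287)/(-114 + 148)) - 920) = -824*((-198 + (-95 - 287)/34) - 920) = -824*((-198 - 382*1/34) - 920) = -824*((-198 - 191/17) - 920) = -824*(-3557/17 - 920) = -824*(-19197/17) = 15818328/17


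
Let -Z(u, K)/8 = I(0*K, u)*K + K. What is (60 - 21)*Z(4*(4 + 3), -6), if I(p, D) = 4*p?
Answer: 1872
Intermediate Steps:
Z(u, K) = -8*K (Z(u, K) = -8*((4*(0*K))*K + K) = -8*((4*0)*K + K) = -8*(0*K + K) = -8*(0 + K) = -8*K)
(60 - 21)*Z(4*(4 + 3), -6) = (60 - 21)*(-8*(-6)) = 39*48 = 1872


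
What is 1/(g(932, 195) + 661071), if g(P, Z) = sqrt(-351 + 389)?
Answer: 661071/437014867003 - sqrt(38)/437014867003 ≈ 1.5127e-6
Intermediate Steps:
g(P, Z) = sqrt(38)
1/(g(932, 195) + 661071) = 1/(sqrt(38) + 661071) = 1/(661071 + sqrt(38))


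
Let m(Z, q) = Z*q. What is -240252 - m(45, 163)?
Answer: -247587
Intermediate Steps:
-240252 - m(45, 163) = -240252 - 45*163 = -240252 - 1*7335 = -240252 - 7335 = -247587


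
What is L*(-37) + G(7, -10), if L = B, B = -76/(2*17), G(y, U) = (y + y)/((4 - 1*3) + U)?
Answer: 12416/153 ≈ 81.150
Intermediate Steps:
G(y, U) = 2*y/(1 + U) (G(y, U) = (2*y)/((4 - 3) + U) = (2*y)/(1 + U) = 2*y/(1 + U))
B = -38/17 (B = -76/34 = -76*1/34 = -38/17 ≈ -2.2353)
L = -38/17 ≈ -2.2353
L*(-37) + G(7, -10) = -38/17*(-37) + 2*7/(1 - 10) = 1406/17 + 2*7/(-9) = 1406/17 + 2*7*(-1/9) = 1406/17 - 14/9 = 12416/153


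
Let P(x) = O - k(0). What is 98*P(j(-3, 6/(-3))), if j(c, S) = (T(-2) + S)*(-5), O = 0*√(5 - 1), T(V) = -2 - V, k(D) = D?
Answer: 0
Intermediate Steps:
O = 0 (O = 0*√4 = 0*2 = 0)
j(c, S) = -5*S (j(c, S) = ((-2 - 1*(-2)) + S)*(-5) = ((-2 + 2) + S)*(-5) = (0 + S)*(-5) = S*(-5) = -5*S)
P(x) = 0 (P(x) = 0 - 1*0 = 0 + 0 = 0)
98*P(j(-3, 6/(-3))) = 98*0 = 0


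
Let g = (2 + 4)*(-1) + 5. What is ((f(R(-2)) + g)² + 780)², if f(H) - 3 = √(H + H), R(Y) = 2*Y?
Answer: 602048 + 12416*I*√2 ≈ 6.0205e+5 + 17559.0*I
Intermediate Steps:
f(H) = 3 + √2*√H (f(H) = 3 + √(H + H) = 3 + √(2*H) = 3 + √2*√H)
g = -1 (g = 6*(-1) + 5 = -6 + 5 = -1)
((f(R(-2)) + g)² + 780)² = (((3 + √2*√(2*(-2))) - 1)² + 780)² = (((3 + √2*√(-4)) - 1)² + 780)² = (((3 + √2*(2*I)) - 1)² + 780)² = (((3 + 2*I*√2) - 1)² + 780)² = ((2 + 2*I*√2)² + 780)² = (780 + (2 + 2*I*√2)²)²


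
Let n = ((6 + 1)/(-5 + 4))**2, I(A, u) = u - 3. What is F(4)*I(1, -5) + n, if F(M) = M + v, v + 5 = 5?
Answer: 17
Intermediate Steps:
v = 0 (v = -5 + 5 = 0)
F(M) = M (F(M) = M + 0 = M)
I(A, u) = -3 + u
n = 49 (n = (7/(-1))**2 = (7*(-1))**2 = (-7)**2 = 49)
F(4)*I(1, -5) + n = 4*(-3 - 5) + 49 = 4*(-8) + 49 = -32 + 49 = 17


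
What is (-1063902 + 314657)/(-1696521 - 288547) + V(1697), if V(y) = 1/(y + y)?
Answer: 1272461299/3368660396 ≈ 0.37774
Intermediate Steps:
V(y) = 1/(2*y)
(-1063902 + 314657)/(-1696521 - 288547) + V(1697) = (-1063902 + 314657)/(-1696521 - 288547) + (1/2)/1697 = -749245/(-1985068) + (1/2)*(1/1697) = -749245*(-1/1985068) + 1/3394 = 749245/1985068 + 1/3394 = 1272461299/3368660396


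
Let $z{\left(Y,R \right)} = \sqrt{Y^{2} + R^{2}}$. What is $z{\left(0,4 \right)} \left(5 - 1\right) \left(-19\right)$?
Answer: $-304$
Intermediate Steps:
$z{\left(Y,R \right)} = \sqrt{R^{2} + Y^{2}}$
$z{\left(0,4 \right)} \left(5 - 1\right) \left(-19\right) = \sqrt{4^{2} + 0^{2}} \left(5 - 1\right) \left(-19\right) = \sqrt{16 + 0} \cdot 4 \left(-19\right) = \sqrt{16} \cdot 4 \left(-19\right) = 4 \cdot 4 \left(-19\right) = 16 \left(-19\right) = -304$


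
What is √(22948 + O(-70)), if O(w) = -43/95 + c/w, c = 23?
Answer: 3*√4510148370/1330 ≈ 151.48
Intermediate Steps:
O(w) = -43/95 + 23/w
√(22948 + O(-70)) = √(22948 + (-43/95 + 23/(-70))) = √(22948 + (-43/95 + 23*(-1/70))) = √(22948 + (-43/95 - 23/70)) = √(22948 - 1039/1330) = √(30519801/1330) = 3*√4510148370/1330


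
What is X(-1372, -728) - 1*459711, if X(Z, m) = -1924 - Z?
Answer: -460263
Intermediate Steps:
X(-1372, -728) - 1*459711 = (-1924 - 1*(-1372)) - 1*459711 = (-1924 + 1372) - 459711 = -552 - 459711 = -460263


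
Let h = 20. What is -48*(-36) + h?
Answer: 1748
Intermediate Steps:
-48*(-36) + h = -48*(-36) + 20 = 1728 + 20 = 1748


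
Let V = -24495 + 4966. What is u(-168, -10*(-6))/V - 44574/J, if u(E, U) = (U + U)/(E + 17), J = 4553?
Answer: -131442786186/13426246087 ≈ -9.7900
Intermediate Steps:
u(E, U) = 2*U/(17 + E) (u(E, U) = (2*U)/(17 + E) = 2*U/(17 + E))
V = -19529
u(-168, -10*(-6))/V - 44574/J = (2*(-10*(-6))/(17 - 168))/(-19529) - 44574/4553 = (2*60/(-151))*(-1/19529) - 44574*1/4553 = (2*60*(-1/151))*(-1/19529) - 44574/4553 = -120/151*(-1/19529) - 44574/4553 = 120/2948879 - 44574/4553 = -131442786186/13426246087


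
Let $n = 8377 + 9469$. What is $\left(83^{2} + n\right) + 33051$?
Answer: $57786$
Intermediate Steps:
$n = 17846$
$\left(83^{2} + n\right) + 33051 = \left(83^{2} + 17846\right) + 33051 = \left(6889 + 17846\right) + 33051 = 24735 + 33051 = 57786$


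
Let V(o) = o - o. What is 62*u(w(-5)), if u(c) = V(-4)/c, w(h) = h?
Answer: 0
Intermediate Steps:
V(o) = 0
u(c) = 0 (u(c) = 0/c = 0)
62*u(w(-5)) = 62*0 = 0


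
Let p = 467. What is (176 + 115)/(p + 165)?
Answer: 291/632 ≈ 0.46044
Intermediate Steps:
(176 + 115)/(p + 165) = (176 + 115)/(467 + 165) = 291/632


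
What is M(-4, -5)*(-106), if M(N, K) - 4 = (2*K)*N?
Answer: -4664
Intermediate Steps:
M(N, K) = 4 + 2*K*N (M(N, K) = 4 + (2*K)*N = 4 + 2*K*N)
M(-4, -5)*(-106) = (4 + 2*(-5)*(-4))*(-106) = (4 + 40)*(-106) = 44*(-106) = -4664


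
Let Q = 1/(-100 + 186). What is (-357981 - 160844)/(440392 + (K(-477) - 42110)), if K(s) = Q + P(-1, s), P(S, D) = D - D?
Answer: -44618950/34252253 ≈ -1.3027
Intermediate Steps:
P(S, D) = 0
Q = 1/86 ≈ 0.011628
K(s) = 1/86 (K(s) = 1/86 + 0 = 1/86)
(-357981 - 160844)/(440392 + (K(-477) - 42110)) = (-357981 - 160844)/(440392 + (1/86 - 42110)) = -518825/(440392 - 3621459/86) = -518825/34252253/86 = -518825*86/34252253 = -44618950/34252253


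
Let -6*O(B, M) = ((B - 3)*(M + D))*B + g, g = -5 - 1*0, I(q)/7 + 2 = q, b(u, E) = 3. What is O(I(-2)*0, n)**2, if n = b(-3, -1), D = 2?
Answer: 25/36 ≈ 0.69444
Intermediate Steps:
I(q) = -14 + 7*q
g = -5 (g = -5 + 0 = -5)
n = 3
O(B, M) = 5/6 - B*(-3 + B)*(2 + M)/6 (O(B, M) = -(((B - 3)*(M + 2))*B - 5)/6 = -(((-3 + B)*(2 + M))*B - 5)/6 = -(B*(-3 + B)*(2 + M) - 5)/6 = -(-5 + B*(-3 + B)*(2 + M))/6 = 5/6 - B*(-3 + B)*(2 + M)/6)
O(I(-2)*0, n)**2 = (5/6 + (-14 + 7*(-2))*0 - ((-14 + 7*(-2))*0)**2/3 + (1/2)*((-14 + 7*(-2))*0)*3 - 1/6*3*((-14 + 7*(-2))*0)**2)**2 = (5/6 + (-14 - 14)*0 - ((-14 - 14)*0)**2/3 + (1/2)*((-14 - 14)*0)*3 - 1/6*3*((-14 - 14)*0)**2)**2 = (5/6 - 28*0 - (-28*0)**2/3 + (1/2)*(-28*0)*3 - 1/6*3*(-28*0)**2)**2 = (5/6 + 0 - 1/3*0**2 + (1/2)*0*3 - 1/6*3*0**2)**2 = (5/6 + 0 - 1/3*0 + 0 - 1/6*3*0)**2 = (5/6 + 0 + 0 + 0 + 0)**2 = (5/6)**2 = 25/36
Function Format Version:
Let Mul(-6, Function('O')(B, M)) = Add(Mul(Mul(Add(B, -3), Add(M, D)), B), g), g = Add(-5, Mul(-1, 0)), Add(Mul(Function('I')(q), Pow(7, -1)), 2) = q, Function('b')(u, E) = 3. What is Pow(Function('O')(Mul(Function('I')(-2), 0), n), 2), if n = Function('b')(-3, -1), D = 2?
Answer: Rational(25, 36) ≈ 0.69444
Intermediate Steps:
Function('I')(q) = Add(-14, Mul(7, q))
g = -5 (g = Add(-5, 0) = -5)
n = 3
Function('O')(B, M) = Add(Rational(5, 6), Mul(Rational(-1, 6), B, Add(-3, B), Add(2, M))) (Function('O')(B, M) = Mul(Rational(-1, 6), Add(Mul(Mul(Add(B, -3), Add(M, 2)), B), -5)) = Mul(Rational(-1, 6), Add(Mul(Mul(Add(-3, B), Add(2, M)), B), -5)) = Mul(Rational(-1, 6), Add(Mul(B, Add(-3, B), Add(2, M)), -5)) = Mul(Rational(-1, 6), Add(-5, Mul(B, Add(-3, B), Add(2, M)))) = Add(Rational(5, 6), Mul(Rational(-1, 6), B, Add(-3, B), Add(2, M))))
Pow(Function('O')(Mul(Function('I')(-2), 0), n), 2) = Pow(Add(Rational(5, 6), Mul(Add(-14, Mul(7, -2)), 0), Mul(Rational(-1, 3), Pow(Mul(Add(-14, Mul(7, -2)), 0), 2)), Mul(Rational(1, 2), Mul(Add(-14, Mul(7, -2)), 0), 3), Mul(Rational(-1, 6), 3, Pow(Mul(Add(-14, Mul(7, -2)), 0), 2))), 2) = Pow(Add(Rational(5, 6), Mul(Add(-14, -14), 0), Mul(Rational(-1, 3), Pow(Mul(Add(-14, -14), 0), 2)), Mul(Rational(1, 2), Mul(Add(-14, -14), 0), 3), Mul(Rational(-1, 6), 3, Pow(Mul(Add(-14, -14), 0), 2))), 2) = Pow(Add(Rational(5, 6), Mul(-28, 0), Mul(Rational(-1, 3), Pow(Mul(-28, 0), 2)), Mul(Rational(1, 2), Mul(-28, 0), 3), Mul(Rational(-1, 6), 3, Pow(Mul(-28, 0), 2))), 2) = Pow(Add(Rational(5, 6), 0, Mul(Rational(-1, 3), Pow(0, 2)), Mul(Rational(1, 2), 0, 3), Mul(Rational(-1, 6), 3, Pow(0, 2))), 2) = Pow(Add(Rational(5, 6), 0, Mul(Rational(-1, 3), 0), 0, Mul(Rational(-1, 6), 3, 0)), 2) = Pow(Add(Rational(5, 6), 0, 0, 0, 0), 2) = Pow(Rational(5, 6), 2) = Rational(25, 36)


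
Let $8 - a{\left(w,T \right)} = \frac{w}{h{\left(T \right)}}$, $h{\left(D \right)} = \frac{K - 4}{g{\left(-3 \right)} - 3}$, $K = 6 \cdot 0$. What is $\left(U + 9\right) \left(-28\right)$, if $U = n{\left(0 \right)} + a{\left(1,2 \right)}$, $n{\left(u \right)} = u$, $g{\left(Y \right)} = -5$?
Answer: $-420$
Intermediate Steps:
$K = 0$
$h{\left(D \right)} = \frac{1}{2}$ ($h{\left(D \right)} = \frac{0 - 4}{-5 - 3} = - \frac{4}{-8} = \left(-4\right) \left(- \frac{1}{8}\right) = \frac{1}{2}$)
$a{\left(w,T \right)} = 8 - 2 w$ ($a{\left(w,T \right)} = 8 - w \frac{1}{\frac{1}{2}} = 8 - w 2 = 8 - 2 w$)
$U = 6$ ($U = 0 + \left(8 - 2\right) = 0 + 6 = 6$)
$\left(U + 9\right) \left(-28\right) = \left(6 + 9\right) \left(-28\right) = 15 \left(-28\right) = -420$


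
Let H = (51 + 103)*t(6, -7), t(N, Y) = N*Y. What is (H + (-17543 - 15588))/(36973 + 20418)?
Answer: -39599/57391 ≈ -0.68999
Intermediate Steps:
H = -6468 (H = (51 + 103)*(6*(-7)) = 154*(-42) = -6468)
(H + (-17543 - 15588))/(36973 + 20418) = (-6468 + (-17543 - 15588))/(36973 + 20418) = (-6468 - 33131)/57391 = -39599*1/57391 = -39599/57391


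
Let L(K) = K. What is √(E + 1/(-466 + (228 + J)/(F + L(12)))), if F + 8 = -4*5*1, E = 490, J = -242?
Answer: √1823282/61 ≈ 22.136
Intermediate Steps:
F = -28 (F = -8 - 4*5*1 = -8 - 20*1 = -8 - 20 = -28)
√(E + 1/(-466 + (228 + J)/(F + L(12)))) = √(490 + 1/(-466 + (228 - 242)/(-28 + 12))) = √(490 + 1/(-466 - 14/(-16))) = √(490 + 1/(-466 - 14*(-1/16))) = √(490 + 1/(-466 + 7/8)) = √(490 + 1/(-3721/8)) = √(490 - 8/3721) = √(1823282/3721) = √1823282/61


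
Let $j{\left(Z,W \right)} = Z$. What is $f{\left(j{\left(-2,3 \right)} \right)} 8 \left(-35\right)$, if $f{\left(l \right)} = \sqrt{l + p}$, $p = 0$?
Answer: $- 280 i \sqrt{2} \approx - 395.98 i$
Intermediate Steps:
$f{\left(l \right)} = \sqrt{l}$ ($f{\left(l \right)} = \sqrt{l + 0} = \sqrt{l}$)
$f{\left(j{\left(-2,3 \right)} \right)} 8 \left(-35\right) = \sqrt{-2} \cdot 8 \left(-35\right) = i \sqrt{2} \cdot 8 \left(-35\right) = 8 i \sqrt{2} \left(-35\right) = - 280 i \sqrt{2}$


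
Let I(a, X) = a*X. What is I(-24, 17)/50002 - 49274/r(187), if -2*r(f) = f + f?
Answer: 1231861126/4675187 ≈ 263.49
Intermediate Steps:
r(f) = -f (r(f) = -(f + f)/2 = -f)
I(a, X) = X*a
I(-24, 17)/50002 - 49274/r(187) = (17*(-24))/50002 - 49274/((-1*187)) = -408*1/50002 - 49274/(-187) = -204/25001 - 49274*(-1/187) = -204/25001 + 49274/187 = 1231861126/4675187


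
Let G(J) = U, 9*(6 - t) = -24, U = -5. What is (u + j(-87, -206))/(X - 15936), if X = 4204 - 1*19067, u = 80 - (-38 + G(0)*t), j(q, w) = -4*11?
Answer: -352/92397 ≈ -0.0038096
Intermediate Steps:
t = 26/3 (t = 6 - ⅑*(-24) = 6 + 8/3 = 26/3 ≈ 8.6667)
G(J) = -5
j(q, w) = -44
u = 484/3 (u = 80 - (-38 - 5*26/3) = 80 - (-38 - 130/3) = 80 - 1*(-244/3) = 80 + 244/3 = 484/3 ≈ 161.33)
X = -14863 (X = 4204 - 19067 = -14863)
(u + j(-87, -206))/(X - 15936) = (484/3 - 44)/(-14863 - 15936) = (352/3)/(-30799) = (352/3)*(-1/30799) = -352/92397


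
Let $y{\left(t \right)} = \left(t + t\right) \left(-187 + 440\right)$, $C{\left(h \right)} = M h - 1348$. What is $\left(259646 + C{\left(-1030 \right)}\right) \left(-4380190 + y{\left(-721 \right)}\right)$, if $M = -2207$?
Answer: $-12012045964128$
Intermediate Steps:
$C{\left(h \right)} = -1348 - 2207 h$ ($C{\left(h \right)} = - 2207 h - 1348 = -1348 - 2207 h$)
$y{\left(t \right)} = 506 t$ ($y{\left(t \right)} = 2 t 253 = 506 t$)
$\left(259646 + C{\left(-1030 \right)}\right) \left(-4380190 + y{\left(-721 \right)}\right) = \left(259646 - -2271862\right) \left(-4380190 + 506 \left(-721\right)\right) = \left(259646 + \left(-1348 + 2273210\right)\right) \left(-4380190 - 364826\right) = \left(259646 + 2271862\right) \left(-4745016\right) = 2531508 \left(-4745016\right) = -12012045964128$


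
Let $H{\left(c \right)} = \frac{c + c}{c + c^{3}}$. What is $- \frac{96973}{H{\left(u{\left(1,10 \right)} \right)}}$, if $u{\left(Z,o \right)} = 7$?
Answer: $-2424325$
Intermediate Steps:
$H{\left(c \right)} = \frac{2 c}{c + c^{3}}$
$- \frac{96973}{H{\left(u{\left(1,10 \right)} \right)}} = - \frac{96973}{2 \frac{1}{1 + 7^{2}}} = - \frac{96973}{2 \frac{1}{1 + 49}} = - \frac{96973}{2 \cdot \frac{1}{50}} = - 96973 \frac{1}{\frac{1}{25}} = \left(-96973\right) 25 = -2424325$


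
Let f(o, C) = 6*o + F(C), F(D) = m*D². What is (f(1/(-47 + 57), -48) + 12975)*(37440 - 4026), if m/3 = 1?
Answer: 3322621332/5 ≈ 6.6452e+8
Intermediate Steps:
m = 3 (m = 3*1 = 3)
F(D) = 3*D²
f(o, C) = 3*C² + 6*o (f(o, C) = 6*o + 3*C² = 3*C² + 6*o)
(f(1/(-47 + 57), -48) + 12975)*(37440 - 4026) = ((3*(-48)² + 6/(-47 + 57)) + 12975)*(37440 - 4026) = ((3*2304 + 6/10) + 12975)*33414 = ((6912 + 6*(⅒)) + 12975)*33414 = ((6912 + ⅗) + 12975)*33414 = (34563/5 + 12975)*33414 = (99438/5)*33414 = 3322621332/5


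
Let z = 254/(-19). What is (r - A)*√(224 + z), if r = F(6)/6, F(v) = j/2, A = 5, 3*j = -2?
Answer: -91*√76038/342 ≈ -73.372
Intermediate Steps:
j = -⅔ (j = (⅓)*(-2) = -⅔ ≈ -0.66667)
z = -254/19 (z = 254*(-1/19) = -254/19 ≈ -13.368)
F(v) = -⅓ (F(v) = -⅔/2 = -⅔*½ = -⅓)
r = -1/18 (r = -⅓/6 = -⅓*⅙ = -1/18 ≈ -0.055556)
(r - A)*√(224 + z) = (-1/18 - 1*5)*√(224 - 254/19) = (-1/18 - 5)*√(4002/19) = -91*√76038/342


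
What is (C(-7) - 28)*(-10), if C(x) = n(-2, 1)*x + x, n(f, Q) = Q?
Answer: 420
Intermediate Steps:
C(x) = 2*x (C(x) = 1*x + x = x + x = 2*x)
(C(-7) - 28)*(-10) = (2*(-7) - 28)*(-10) = (-14 - 28)*(-10) = -42*(-10) = 420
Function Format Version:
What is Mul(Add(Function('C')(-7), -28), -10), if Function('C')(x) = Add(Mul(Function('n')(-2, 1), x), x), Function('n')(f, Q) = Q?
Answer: 420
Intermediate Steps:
Function('C')(x) = Mul(2, x) (Function('C')(x) = Add(Mul(1, x), x) = Add(x, x) = Mul(2, x))
Mul(Add(Function('C')(-7), -28), -10) = Mul(Add(Mul(2, -7), -28), -10) = Mul(Add(-14, -28), -10) = Mul(-42, -10) = 420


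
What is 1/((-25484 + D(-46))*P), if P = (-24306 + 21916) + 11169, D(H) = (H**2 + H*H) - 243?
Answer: -1/188704605 ≈ -5.2993e-9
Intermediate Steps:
D(H) = -243 + 2*H**2 (D(H) = (H**2 + H**2) - 243 = 2*H**2 - 243 = -243 + 2*H**2)
P = 8779 (P = -2390 + 11169 = 8779)
1/((-25484 + D(-46))*P) = 1/(-25484 + (-243 + 2*(-46)**2)*8779) = (1/8779)/(-25484 + (-243 + 2*2116)) = (1/8779)/(-25484 + (-243 + 4232)) = (1/8779)/(-25484 + 3989) = (1/8779)/(-21495) = -1/21495*1/8779 = -1/188704605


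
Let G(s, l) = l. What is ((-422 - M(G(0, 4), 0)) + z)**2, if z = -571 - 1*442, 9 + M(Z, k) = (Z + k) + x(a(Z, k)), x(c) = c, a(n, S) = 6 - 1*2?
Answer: 2056356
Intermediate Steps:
a(n, S) = 4 (a(n, S) = 6 - 2 = 4)
M(Z, k) = -5 + Z + k (M(Z, k) = -9 + ((Z + k) + 4) = -9 + (4 + Z + k) = -5 + Z + k)
z = -1013 (z = -571 - 442 = -1013)
((-422 - M(G(0, 4), 0)) + z)**2 = ((-422 - (-5 + 4 + 0)) - 1013)**2 = ((-422 - 1*(-1)) - 1013)**2 = ((-422 + 1) - 1013)**2 = (-421 - 1013)**2 = (-1434)**2 = 2056356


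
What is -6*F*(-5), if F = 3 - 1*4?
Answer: -30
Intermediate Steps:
F = -1 (F = 3 - 4 = -1)
-6*F*(-5) = -6*(-1)*(-5) = 6*(-5) = -30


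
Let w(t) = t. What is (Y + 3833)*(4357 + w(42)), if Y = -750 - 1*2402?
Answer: 2995719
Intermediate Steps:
Y = -3152 (Y = -750 - 2402 = -3152)
(Y + 3833)*(4357 + w(42)) = (-3152 + 3833)*(4357 + 42) = 681*4399 = 2995719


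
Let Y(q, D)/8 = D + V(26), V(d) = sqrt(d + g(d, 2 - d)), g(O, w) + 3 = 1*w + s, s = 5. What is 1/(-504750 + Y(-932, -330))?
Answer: -1/507374 ≈ -1.9709e-6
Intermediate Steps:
g(O, w) = 2 + w (g(O, w) = -3 + (1*w + 5) = -3 + (w + 5) = -3 + (5 + w) = 2 + w)
V(d) = 2 (V(d) = sqrt(d + (2 + (2 - d))) = sqrt(d + (4 - d)) = sqrt(4) = 2)
Y(q, D) = 16 + 8*D (Y(q, D) = 8*(D + 2) = 8*(2 + D) = 16 + 8*D)
1/(-504750 + Y(-932, -330)) = 1/(-504750 + (16 + 8*(-330))) = 1/(-504750 + (16 - 2640)) = 1/(-504750 - 2624) = 1/(-507374) = -1/507374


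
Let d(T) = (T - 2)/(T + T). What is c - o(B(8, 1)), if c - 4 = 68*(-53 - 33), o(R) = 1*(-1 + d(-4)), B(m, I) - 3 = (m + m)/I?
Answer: -23375/4 ≈ -5843.8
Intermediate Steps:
B(m, I) = 3 + 2*m/I (B(m, I) = 3 + (m + m)/I = 3 + (2*m)/I = 3 + 2*m/I)
d(T) = (-2 + T)/(2*T) (d(T) = (-2 + T)/((2*T)) = (-2 + T)*(1/(2*T)) = (-2 + T)/(2*T))
o(R) = -¼ (o(R) = 1*(-1 + (½)*(-2 - 4)/(-4)) = 1*(-1 + (½)*(-¼)*(-6)) = 1*(-1 + ¾) = 1*(-¼) = -¼)
c = -5844 (c = 4 + 68*(-53 - 33) = 4 + 68*(-86) = 4 - 5848 = -5844)
c - o(B(8, 1)) = -5844 - 1*(-¼) = -5844 + ¼ = -23375/4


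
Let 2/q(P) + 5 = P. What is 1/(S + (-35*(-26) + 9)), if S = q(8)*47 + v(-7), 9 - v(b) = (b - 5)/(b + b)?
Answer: 21/20128 ≈ 0.0010433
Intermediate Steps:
q(P) = 2/(-5 + P)
v(b) = 9 - (-5 + b)/(2*b) (v(b) = 9 - (b - 5)/(b + b) = 9 - (-5 + b)/(2*b))
S = 829/21 (S = (2/(-5 + 8))*47 + (1/2)*(5 + 17*(-7))/(-7) = (2/3)*47 + (1/2)*(-1/7)*(5 - 119) = (2*(1/3))*47 + (1/2)*(-1/7)*(-114) = (2/3)*47 + 57/7 = 94/3 + 57/7 = 829/21 ≈ 39.476)
1/(S + (-35*(-26) + 9)) = 1/(829/21 + (-35*(-26) + 9)) = 1/(829/21 + (910 + 9)) = 1/(829/21 + 919) = 1/(20128/21) = 21/20128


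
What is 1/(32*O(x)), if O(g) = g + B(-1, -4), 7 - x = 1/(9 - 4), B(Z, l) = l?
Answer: 5/448 ≈ 0.011161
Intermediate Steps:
x = 34/5 (x = 7 - 1/(9 - 4) = 7 - 1/5 = 7 - 1*⅕ = 7 - ⅕ = 34/5 ≈ 6.8000)
O(g) = -4 + g (O(g) = g - 4 = -4 + g)
1/(32*O(x)) = 1/(32*(-4 + 34/5)) = 1/(32*(14/5)) = 1/(448/5) = 5/448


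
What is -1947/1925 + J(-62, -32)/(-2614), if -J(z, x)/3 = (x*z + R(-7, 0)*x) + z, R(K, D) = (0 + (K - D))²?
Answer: -138414/228725 ≈ -0.60515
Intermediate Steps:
R(K, D) = (K - D)²
J(z, x) = -147*x - 3*z - 3*x*z (J(z, x) = -3*((x*z + (0 - 1*(-7))²*x) + z) = -3*((x*z + (0 + 7)²*x) + z) = -3*((x*z + 7²*x) + z) = -3*((x*z + 49*x) + z) = -3*((49*x + x*z) + z) = -3*(z + 49*x + x*z) = -147*x - 3*z - 3*x*z)
-1947/1925 + J(-62, -32)/(-2614) = -1947/1925 + (-147*(-32) - 3*(-62) - 3*(-32)*(-62))/(-2614) = -1947*1/1925 + (4704 + 186 - 5952)*(-1/2614) = -177/175 - 1062*(-1/2614) = -177/175 + 531/1307 = -138414/228725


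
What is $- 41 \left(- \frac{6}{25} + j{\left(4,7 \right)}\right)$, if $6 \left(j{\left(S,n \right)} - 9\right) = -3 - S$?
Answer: $- \frac{46699}{150} \approx -311.33$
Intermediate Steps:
$j{\left(S,n \right)} = \frac{17}{2} - \frac{S}{6}$ ($j{\left(S,n \right)} = 9 + \frac{-3 - S}{6} = 9 - \left(\frac{1}{2} + \frac{S}{6}\right) = \frac{17}{2} - \frac{S}{6}$)
$- 41 \left(- \frac{6}{25} + j{\left(4,7 \right)}\right) = - 41 \left(- \frac{6}{25} + \left(\frac{17}{2} - \frac{2}{3}\right)\right) = - 41 \left(\left(-6\right) \frac{1}{25} + \left(\frac{17}{2} - \frac{2}{3}\right)\right) = - 41 \left(- \frac{6}{25} + \frac{47}{6}\right) = \left(-41\right) \frac{1139}{150} = - \frac{46699}{150}$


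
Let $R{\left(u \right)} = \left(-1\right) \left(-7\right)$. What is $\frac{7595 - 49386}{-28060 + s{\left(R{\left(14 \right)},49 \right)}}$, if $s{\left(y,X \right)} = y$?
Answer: $\frac{41791}{28053} \approx 1.4897$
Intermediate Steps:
$R{\left(u \right)} = 7$
$\frac{7595 - 49386}{-28060 + s{\left(R{\left(14 \right)},49 \right)}} = \frac{7595 - 49386}{-28060 + 7} = - \frac{41791}{-28053} = \left(-41791\right) \left(- \frac{1}{28053}\right) = \frac{41791}{28053}$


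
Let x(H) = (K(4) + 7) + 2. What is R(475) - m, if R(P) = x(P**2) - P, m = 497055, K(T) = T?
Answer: -497517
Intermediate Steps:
x(H) = 13 (x(H) = (4 + 7) + 2 = 11 + 2 = 13)
R(P) = 13 - P
R(475) - m = (13 - 1*475) - 1*497055 = (13 - 475) - 497055 = -462 - 497055 = -497517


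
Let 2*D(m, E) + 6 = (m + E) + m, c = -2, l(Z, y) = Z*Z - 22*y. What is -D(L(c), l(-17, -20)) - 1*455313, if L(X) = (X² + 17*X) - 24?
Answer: -911241/2 ≈ -4.5562e+5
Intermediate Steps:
l(Z, y) = Z² - 22*y
L(X) = -24 + X² + 17*X
D(m, E) = -3 + m + E/2 (D(m, E) = -3 + ((m + E) + m)/2 = -3 + ((E + m) + m)/2 = -3 + (E + 2*m)/2 = -3 + (m + E/2) = -3 + m + E/2)
-D(L(c), l(-17, -20)) - 1*455313 = -(-3 + (-24 + (-2)² + 17*(-2)) + ((-17)² - 22*(-20))/2) - 1*455313 = -(-3 + (-24 + 4 - 34) + (289 + 440)/2) - 455313 = -(-3 - 54 + (½)*729) - 455313 = -(-3 - 54 + 729/2) - 455313 = -1*615/2 - 455313 = -615/2 - 455313 = -911241/2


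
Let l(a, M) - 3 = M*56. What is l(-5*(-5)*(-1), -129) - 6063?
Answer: -13284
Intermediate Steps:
l(a, M) = 3 + 56*M (l(a, M) = 3 + M*56 = 3 + 56*M)
l(-5*(-5)*(-1), -129) - 6063 = (3 + 56*(-129)) - 6063 = (3 - 7224) - 6063 = -7221 - 6063 = -13284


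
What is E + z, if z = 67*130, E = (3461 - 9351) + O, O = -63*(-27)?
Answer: 4521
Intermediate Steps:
O = 1701
E = -4189 (E = (3461 - 9351) + 1701 = -5890 + 1701 = -4189)
z = 8710
E + z = -4189 + 8710 = 4521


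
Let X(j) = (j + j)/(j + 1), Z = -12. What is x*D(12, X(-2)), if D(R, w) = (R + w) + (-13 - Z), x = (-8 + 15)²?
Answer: 735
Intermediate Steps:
X(j) = 2*j/(1 + j) (X(j) = (2*j)/(1 + j) = 2*j/(1 + j))
x = 49 (x = 7² = 49)
D(R, w) = -1 + R + w (D(R, w) = (R + w) + (-13 - 1*(-12)) = (R + w) + (-13 + 12) = (R + w) - 1 = -1 + R + w)
x*D(12, X(-2)) = 49*(-1 + 12 + 2*(-2)/(1 - 2)) = 49*(-1 + 12 + 2*(-2)/(-1)) = 49*(-1 + 12 + 2*(-2)*(-1)) = 49*(-1 + 12 + 4) = 49*15 = 735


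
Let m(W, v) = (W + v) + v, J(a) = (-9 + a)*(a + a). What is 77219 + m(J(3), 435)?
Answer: 78053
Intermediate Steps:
J(a) = 2*a*(-9 + a) (J(a) = (-9 + a)*(2*a) = 2*a*(-9 + a))
m(W, v) = W + 2*v
77219 + m(J(3), 435) = 77219 + (2*3*(-9 + 3) + 2*435) = 77219 + (2*3*(-6) + 870) = 77219 + (-36 + 870) = 77219 + 834 = 78053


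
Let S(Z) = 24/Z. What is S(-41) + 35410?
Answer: 1451786/41 ≈ 35409.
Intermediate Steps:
S(-41) + 35410 = 24/(-41) + 35410 = 24*(-1/41) + 35410 = -24/41 + 35410 = 1451786/41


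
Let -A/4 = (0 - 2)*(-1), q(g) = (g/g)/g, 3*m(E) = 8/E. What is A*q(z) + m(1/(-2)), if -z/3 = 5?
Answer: -24/5 ≈ -4.8000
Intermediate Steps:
m(E) = 8/(3*E) (m(E) = (8/E)/3 = 8/(3*E))
z = -15 (z = -3*5 = -15)
q(g) = 1/g
A = -8 (A = -4*(0 - 2)*(-1) = -(-8)*(-1) = -4*2 = -8)
A*q(z) + m(1/(-2)) = -8/(-15) + 8/(3*(1/(-2))) = -8*(-1/15) + 8/(3*(-1/2)) = 8/15 + (8/3)*(-2) = 8/15 - 16/3 = -24/5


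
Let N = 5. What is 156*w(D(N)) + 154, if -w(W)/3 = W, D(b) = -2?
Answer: 1090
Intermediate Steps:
w(W) = -3*W
156*w(D(N)) + 154 = 156*(-3*(-2)) + 154 = 156*6 + 154 = 936 + 154 = 1090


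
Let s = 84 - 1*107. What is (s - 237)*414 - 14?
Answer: -107654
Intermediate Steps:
s = -23 (s = 84 - 107 = -23)
(s - 237)*414 - 14 = (-23 - 237)*414 - 14 = -260*414 - 14 = -107640 - 14 = -107654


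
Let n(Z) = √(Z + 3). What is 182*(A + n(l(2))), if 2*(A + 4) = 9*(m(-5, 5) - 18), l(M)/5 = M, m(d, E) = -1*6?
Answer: -20384 + 182*√13 ≈ -19728.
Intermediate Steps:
m(d, E) = -6
l(M) = 5*M
n(Z) = √(3 + Z)
A = -112 (A = -4 + (9*(-6 - 18))/2 = -4 + (9*(-24))/2 = -4 + (½)*(-216) = -4 - 108 = -112)
182*(A + n(l(2))) = 182*(-112 + √(3 + 5*2)) = 182*(-112 + √(3 + 10)) = 182*(-112 + √13) = -20384 + 182*√13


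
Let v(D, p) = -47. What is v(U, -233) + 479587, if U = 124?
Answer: 479540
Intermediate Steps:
v(U, -233) + 479587 = -47 + 479587 = 479540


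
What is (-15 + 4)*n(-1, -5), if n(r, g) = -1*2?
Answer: 22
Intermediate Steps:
n(r, g) = -2
(-15 + 4)*n(-1, -5) = (-15 + 4)*(-2) = -11*(-2) = 22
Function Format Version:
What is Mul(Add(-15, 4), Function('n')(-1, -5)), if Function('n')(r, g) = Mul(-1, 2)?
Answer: 22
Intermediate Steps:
Function('n')(r, g) = -2
Mul(Add(-15, 4), Function('n')(-1, -5)) = Mul(Add(-15, 4), -2) = Mul(-11, -2) = 22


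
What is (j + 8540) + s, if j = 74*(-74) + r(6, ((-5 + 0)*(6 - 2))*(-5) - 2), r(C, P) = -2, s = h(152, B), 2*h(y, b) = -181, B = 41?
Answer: 5943/2 ≈ 2971.5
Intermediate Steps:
h(y, b) = -181/2 (h(y, b) = (½)*(-181) = -181/2)
s = -181/2 ≈ -90.500
j = -5478 (j = 74*(-74) - 2 = -5476 - 2 = -5478)
(j + 8540) + s = (-5478 + 8540) - 181/2 = 3062 - 181/2 = 5943/2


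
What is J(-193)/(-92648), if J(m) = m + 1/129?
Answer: 3112/1493949 ≈ 0.0020831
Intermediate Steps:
J(m) = 1/129 + m (J(m) = m + 1/129 = 1/129 + m)
J(-193)/(-92648) = (1/129 - 193)/(-92648) = -24896/129*(-1/92648) = 3112/1493949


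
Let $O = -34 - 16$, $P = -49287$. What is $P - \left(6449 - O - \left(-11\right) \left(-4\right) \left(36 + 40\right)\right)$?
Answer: $-52442$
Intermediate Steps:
$O = -50$ ($O = -34 - 16 = -50$)
$P - \left(6449 - O - \left(-11\right) \left(-4\right) \left(36 + 40\right)\right) = -49287 - \left(6499 - \left(-11\right) \left(-4\right) \left(36 + 40\right)\right) = -49287 + \left(-6449 + \left(44 \cdot 76 - 50\right)\right) = -49287 + \left(-6449 + \left(3344 - 50\right)\right) = -49287 + \left(-6449 + 3294\right) = -49287 - 3155 = -52442$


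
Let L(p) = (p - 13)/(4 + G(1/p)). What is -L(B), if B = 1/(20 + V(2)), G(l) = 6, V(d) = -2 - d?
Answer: 207/160 ≈ 1.2938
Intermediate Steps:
B = 1/16 (B = 1/(20 + (-2 - 1*2)) = 1/(20 + (-2 - 2)) = 1/(20 - 4) = 1/16 ≈ 0.062500)
L(p) = -13/10 + p/10 (L(p) = (p - 13)/(4 + 6) = (-13 + p)/10 = (-13 + p)*(⅒) = -13/10 + p/10)
-L(B) = -(-13/10 + (⅒)*(1/16)) = -(-13/10 + 1/160) = -1*(-207/160) = 207/160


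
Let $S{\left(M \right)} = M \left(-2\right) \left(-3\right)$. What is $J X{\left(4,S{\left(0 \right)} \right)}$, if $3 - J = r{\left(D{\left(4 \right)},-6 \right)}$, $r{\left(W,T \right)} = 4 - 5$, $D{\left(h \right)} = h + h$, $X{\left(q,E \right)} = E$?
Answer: $0$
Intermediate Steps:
$S{\left(M \right)} = 6 M$ ($S{\left(M \right)} = - 2 M \left(-3\right) = 6 M$)
$D{\left(h \right)} = 2 h$
$r{\left(W,T \right)} = -1$ ($r{\left(W,T \right)} = 4 - 5 = -1$)
$J = 4$ ($J = 3 - -1 = 3 + 1 = 4$)
$J X{\left(4,S{\left(0 \right)} \right)} = 4 \cdot 6 \cdot 0 = 4 \cdot 0 = 0$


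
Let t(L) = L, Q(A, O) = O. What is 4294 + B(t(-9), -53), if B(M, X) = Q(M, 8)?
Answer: 4302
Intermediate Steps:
B(M, X) = 8
4294 + B(t(-9), -53) = 4294 + 8 = 4302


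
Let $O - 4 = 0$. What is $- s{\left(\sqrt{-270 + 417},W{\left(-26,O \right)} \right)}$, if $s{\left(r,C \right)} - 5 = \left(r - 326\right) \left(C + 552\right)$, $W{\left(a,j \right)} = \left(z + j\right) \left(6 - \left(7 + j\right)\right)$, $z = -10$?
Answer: $189727 - 4074 \sqrt{3} \approx 1.8267 \cdot 10^{5}$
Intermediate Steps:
$O = 4$ ($O = 4 + 0 = 4$)
$W{\left(a,j \right)} = \left(-1 - j\right) \left(-10 + j\right)$ ($W{\left(a,j \right)} = \left(-10 + j\right) \left(6 - \left(7 + j\right)\right) = \left(-10 + j\right) \left(-1 - j\right) = \left(-1 - j\right) \left(-10 + j\right)$)
$s{\left(r,C \right)} = 5 + \left(-326 + r\right) \left(552 + C\right)$ ($s{\left(r,C \right)} = 5 + \left(r - 326\right) \left(C + 552\right) = 5 + \left(-326 + r\right) \left(552 + C\right)$)
$- s{\left(\sqrt{-270 + 417},W{\left(-26,O \right)} \right)} = - (-179947 - 326 \left(10 - 4^{2} + 9 \cdot 4\right) + 552 \sqrt{-270 + 417} + \left(10 - 4^{2} + 9 \cdot 4\right) \sqrt{-270 + 417}) = - (-179947 - 326 \left(10 - 16 + 36\right) + 552 \sqrt{147} + \left(10 - 16 + 36\right) \sqrt{147}) = - (-179947 - 326 \left(10 - 16 + 36\right) + 552 \cdot 7 \sqrt{3} + \left(10 - 16 + 36\right) 7 \sqrt{3}) = - (-179947 - 9780 + 3864 \sqrt{3} + 30 \cdot 7 \sqrt{3}) = - (-179947 - 9780 + 3864 \sqrt{3} + 210 \sqrt{3}) = - (-189727 + 4074 \sqrt{3}) = 189727 - 4074 \sqrt{3}$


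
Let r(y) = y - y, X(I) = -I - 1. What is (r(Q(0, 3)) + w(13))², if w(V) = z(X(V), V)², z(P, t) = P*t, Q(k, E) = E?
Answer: 1097199376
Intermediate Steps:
X(I) = -1 - I
r(y) = 0
w(V) = V²*(-1 - V)² (w(V) = ((-1 - V)*V)² = (V*(-1 - V))² = V²*(-1 - V)²)
(r(Q(0, 3)) + w(13))² = (0 + 13²*(1 + 13)²)² = (0 + 169*14²)² = (0 + 169*196)² = (0 + 33124)² = 33124² = 1097199376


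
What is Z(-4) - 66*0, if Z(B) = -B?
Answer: 4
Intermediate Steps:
Z(-4) - 66*0 = -1*(-4) - 66*0 = 4 - 6*0 = 4 + 0 = 4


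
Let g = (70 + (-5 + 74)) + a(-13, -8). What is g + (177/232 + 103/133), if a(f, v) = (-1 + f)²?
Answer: 10384197/30856 ≈ 336.54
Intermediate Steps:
g = 335 (g = (70 + (-5 + 74)) + (-1 - 13)² = (70 + 69) + (-14)² = 139 + 196 = 335)
g + (177/232 + 103/133) = 335 + (177/232 + 103/133) = 335 + 47437/30856 = 10384197/30856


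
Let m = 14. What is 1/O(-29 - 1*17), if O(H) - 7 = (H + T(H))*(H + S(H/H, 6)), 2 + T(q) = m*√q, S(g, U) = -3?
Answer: 337/3887471 + 14*I*√46/555353 ≈ 8.6689e-5 + 0.00017098*I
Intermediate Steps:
T(q) = -2 + 14*√q
O(H) = 7 + (-3 + H)*(-2 + H + 14*√H) (O(H) = 7 + (H + (-2 + 14*√H))*(H - 3) = 7 + (-2 + H + 14*√H)*(-3 + H) = 7 + (-3 + H)*(-2 + H + 14*√H))
1/O(-29 - 1*17) = 1/(13 + (-29 - 1*17)² - 42*√(-29 - 1*17) - 5*(-29 - 1*17) + 14*(-29 - 1*17)^(3/2)) = 1/(13 + (-29 - 17)² - 42*√(-29 - 17) - 5*(-29 - 17) + 14*(-29 - 17)^(3/2)) = 1/(13 + (-46)² - 42*I*√46 - 5*(-46) + 14*(-46)^(3/2)) = 1/(13 + 2116 - 42*I*√46 + 230 + 14*(-46*I*√46)) = 1/(13 + 2116 - 42*I*√46 + 230 - 644*I*√46) = 1/(2359 - 686*I*√46)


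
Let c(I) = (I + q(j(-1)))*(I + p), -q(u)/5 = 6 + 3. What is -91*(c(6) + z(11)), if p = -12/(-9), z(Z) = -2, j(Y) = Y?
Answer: 26208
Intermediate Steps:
q(u) = -45 (q(u) = -5*(6 + 3) = -5*9 = -45)
p = 4/3 (p = -12*(-1/9) = 4/3 ≈ 1.3333)
c(I) = (-45 + I)*(4/3 + I) (c(I) = (I - 45)*(I + 4/3) = (-45 + I)*(4/3 + I))
-91*(c(6) + z(11)) = -91*((-60 + 6**2 - 131/3*6) - 2) = -91*((-60 + 36 - 262) - 2) = -91*(-286 - 2) = -91*(-288) = 26208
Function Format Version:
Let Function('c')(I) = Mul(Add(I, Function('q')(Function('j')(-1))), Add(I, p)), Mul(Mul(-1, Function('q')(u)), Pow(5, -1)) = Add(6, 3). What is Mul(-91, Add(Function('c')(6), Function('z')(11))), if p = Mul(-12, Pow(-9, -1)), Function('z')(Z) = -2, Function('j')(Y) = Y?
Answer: 26208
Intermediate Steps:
Function('q')(u) = -45 (Function('q')(u) = Mul(-5, Add(6, 3)) = Mul(-5, 9) = -45)
p = Rational(4, 3) (p = Mul(-12, Rational(-1, 9)) = Rational(4, 3) ≈ 1.3333)
Function('c')(I) = Mul(Add(-45, I), Add(Rational(4, 3), I)) (Function('c')(I) = Mul(Add(I, -45), Add(I, Rational(4, 3))) = Mul(Add(-45, I), Add(Rational(4, 3), I)))
Mul(-91, Add(Function('c')(6), Function('z')(11))) = Mul(-91, Add(Add(-60, Pow(6, 2), Mul(Rational(-131, 3), 6)), -2)) = Mul(-91, Add(Add(-60, 36, -262), -2)) = Mul(-91, Add(-286, -2)) = Mul(-91, -288) = 26208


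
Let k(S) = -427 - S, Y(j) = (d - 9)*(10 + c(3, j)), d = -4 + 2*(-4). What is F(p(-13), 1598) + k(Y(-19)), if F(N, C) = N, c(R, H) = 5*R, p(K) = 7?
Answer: 105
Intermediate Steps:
d = -12 (d = -4 - 8 = -12)
Y(j) = -525 (Y(j) = (-12 - 9)*(10 + 5*3) = -21*(10 + 15) = -21*25 = -525)
F(p(-13), 1598) + k(Y(-19)) = 7 + (-427 - 1*(-525)) = 7 + (-427 + 525) = 7 + 98 = 105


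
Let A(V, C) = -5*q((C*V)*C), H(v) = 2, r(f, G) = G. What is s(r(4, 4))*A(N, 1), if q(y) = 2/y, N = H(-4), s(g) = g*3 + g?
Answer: -80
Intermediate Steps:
s(g) = 4*g (s(g) = 3*g + g = 4*g)
N = 2
A(V, C) = -10/(C²*V) (A(V, C) = -10/((C*V)*C) = -10/(V*C²) = -10*1/(C²*V) = -10/(C²*V))
s(r(4, 4))*A(N, 1) = (4*4)*(-10/(1²*2)) = 16*(-10*1*½) = 16*(-5) = -80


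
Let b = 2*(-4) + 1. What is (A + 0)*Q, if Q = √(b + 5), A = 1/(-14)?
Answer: -I*√2/14 ≈ -0.10102*I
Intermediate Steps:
A = -1/14 ≈ -0.071429
b = -7 (b = -8 + 1 = -7)
Q = I*√2 (Q = √(-7 + 5) = √(-2) = I*√2 ≈ 1.4142*I)
(A + 0)*Q = (-1/14 + 0)*(I*√2) = -I*√2/14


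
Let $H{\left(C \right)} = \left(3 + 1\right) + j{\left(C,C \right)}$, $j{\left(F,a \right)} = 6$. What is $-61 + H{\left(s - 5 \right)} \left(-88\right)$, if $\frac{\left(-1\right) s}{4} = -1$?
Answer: $-941$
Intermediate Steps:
$s = 4$ ($s = \left(-4\right) \left(-1\right) = 4$)
$H{\left(C \right)} = 10$ ($H{\left(C \right)} = \left(3 + 1\right) + 6 = 4 + 6 = 10$)
$-61 + H{\left(s - 5 \right)} \left(-88\right) = -61 + 10 \left(-88\right) = -61 - 880 = -941$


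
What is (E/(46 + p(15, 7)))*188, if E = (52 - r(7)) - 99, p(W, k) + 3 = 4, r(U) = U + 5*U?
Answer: -356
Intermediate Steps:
r(U) = 6*U
p(W, k) = 1 (p(W, k) = -3 + 4 = 1)
E = -89 (E = (52 - 6*7) - 99 = (52 - 1*42) - 99 = (52 - 42) - 99 = 10 - 99 = -89)
(E/(46 + p(15, 7)))*188 = -89/(46 + 1)*188 = -89/47*188 = -356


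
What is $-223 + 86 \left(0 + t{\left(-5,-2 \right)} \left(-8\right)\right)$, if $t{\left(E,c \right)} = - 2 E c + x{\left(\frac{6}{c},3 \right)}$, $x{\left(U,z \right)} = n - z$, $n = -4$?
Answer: $18353$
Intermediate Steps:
$x{\left(U,z \right)} = -4 - z$
$t{\left(E,c \right)} = -7 - 2 E c$ ($t{\left(E,c \right)} = - 2 E c - 7 = -7 - 2 E c$)
$-223 + 86 \left(0 + t{\left(-5,-2 \right)} \left(-8\right)\right) = -223 + 86 \left(0 + \left(-7 - \left(-10\right) \left(-2\right)\right) \left(-8\right)\right) = -223 + 86 \left(0 + \left(-7 - 20\right) \left(-8\right)\right) = -223 + 86 \left(0 - -216\right) = -223 + 86 \left(0 + 216\right) = -223 + 86 \cdot 216 = -223 + 18576 = 18353$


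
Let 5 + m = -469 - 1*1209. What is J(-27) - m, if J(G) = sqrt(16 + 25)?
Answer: 1683 + sqrt(41) ≈ 1689.4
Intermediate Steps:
J(G) = sqrt(41)
m = -1683 (m = -5 + (-469 - 1*1209) = -5 + (-469 - 1209) = -5 - 1678 = -1683)
J(-27) - m = sqrt(41) - 1*(-1683) = sqrt(41) + 1683 = 1683 + sqrt(41)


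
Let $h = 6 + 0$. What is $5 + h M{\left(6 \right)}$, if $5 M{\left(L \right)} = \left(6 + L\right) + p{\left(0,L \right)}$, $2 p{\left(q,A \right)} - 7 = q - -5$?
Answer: $\frac{133}{5} \approx 26.6$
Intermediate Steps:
$p{\left(q,A \right)} = 6 + \frac{q}{2}$ ($p{\left(q,A \right)} = \frac{7}{2} + \frac{q - -5}{2} = \frac{7}{2} + \frac{q + 5}{2} = \frac{7}{2} + \frac{5 + q}{2} = \frac{7}{2} + \left(\frac{5}{2} + \frac{q}{2}\right) = 6 + \frac{q}{2}$)
$h = 6$
$M{\left(L \right)} = \frac{12}{5} + \frac{L}{5}$ ($M{\left(L \right)} = \frac{\left(6 + L\right) + \left(6 + \frac{1}{2} \cdot 0\right)}{5} = \frac{\left(6 + L\right) + \left(6 + 0\right)}{5} = \frac{\left(6 + L\right) + 6}{5} = \frac{12 + L}{5} = \frac{12}{5} + \frac{L}{5}$)
$5 + h M{\left(6 \right)} = 5 + 6 \left(\frac{12}{5} + \frac{1}{5} \cdot 6\right) = 5 + 6 \left(\frac{12}{5} + \frac{6}{5}\right) = 5 + 6 \cdot \frac{18}{5} = 5 + \frac{108}{5} = \frac{133}{5}$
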